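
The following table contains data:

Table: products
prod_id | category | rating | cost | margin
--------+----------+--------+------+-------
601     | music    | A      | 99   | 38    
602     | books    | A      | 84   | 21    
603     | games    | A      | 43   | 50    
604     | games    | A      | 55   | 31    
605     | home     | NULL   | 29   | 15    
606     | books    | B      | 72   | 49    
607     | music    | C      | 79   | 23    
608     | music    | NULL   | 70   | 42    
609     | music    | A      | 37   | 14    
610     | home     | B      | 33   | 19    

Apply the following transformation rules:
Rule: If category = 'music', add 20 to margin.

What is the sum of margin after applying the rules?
382

Step 1: Count records where category = 'music': 4
Step 2: Total bonus added: 4 × 20 = 80
Step 3: Original sum of margin: 302
Step 4: Final sum = 302 + 80 = 382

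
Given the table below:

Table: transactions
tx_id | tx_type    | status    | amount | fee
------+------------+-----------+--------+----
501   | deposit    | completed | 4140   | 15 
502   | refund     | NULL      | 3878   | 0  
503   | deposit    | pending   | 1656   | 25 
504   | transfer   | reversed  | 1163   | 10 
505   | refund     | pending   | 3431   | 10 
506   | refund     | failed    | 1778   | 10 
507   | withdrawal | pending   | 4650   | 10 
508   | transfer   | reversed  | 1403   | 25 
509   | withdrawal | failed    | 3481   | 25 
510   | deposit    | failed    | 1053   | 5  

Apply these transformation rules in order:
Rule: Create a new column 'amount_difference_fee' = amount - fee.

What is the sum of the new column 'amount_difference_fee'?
26498

Step 1: For each record, compute amount - fee
Example calculations:
  4140 - 15 = 4125
  3878 - 0 = 3878
  1656 - 25 = 1631
  ...
Step 2: Sum all derived values
Step 3: Total = 26498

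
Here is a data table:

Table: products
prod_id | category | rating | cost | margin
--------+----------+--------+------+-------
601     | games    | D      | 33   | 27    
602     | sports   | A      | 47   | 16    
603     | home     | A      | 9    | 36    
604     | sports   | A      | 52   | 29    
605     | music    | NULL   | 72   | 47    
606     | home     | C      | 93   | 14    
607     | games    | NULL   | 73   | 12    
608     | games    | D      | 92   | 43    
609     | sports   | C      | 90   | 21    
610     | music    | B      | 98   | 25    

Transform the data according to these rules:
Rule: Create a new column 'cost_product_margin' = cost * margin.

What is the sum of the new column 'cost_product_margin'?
17333

Step 1: For each record, compute cost * margin
Example calculations:
  33 * 27 = 891
  47 * 16 = 752
  9 * 36 = 324
  ...
Step 2: Sum all derived values
Step 3: Total = 17333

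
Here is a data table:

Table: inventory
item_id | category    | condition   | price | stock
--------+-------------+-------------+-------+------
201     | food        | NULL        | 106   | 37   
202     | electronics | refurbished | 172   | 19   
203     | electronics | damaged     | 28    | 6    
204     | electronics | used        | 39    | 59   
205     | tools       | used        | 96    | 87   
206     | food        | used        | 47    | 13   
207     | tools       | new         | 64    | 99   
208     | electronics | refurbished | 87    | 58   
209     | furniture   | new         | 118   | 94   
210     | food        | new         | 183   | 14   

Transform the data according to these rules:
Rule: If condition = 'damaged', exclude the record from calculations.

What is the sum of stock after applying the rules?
480

Step 1: Identify records where condition = 'damaged'
Step 2: The excluded records sum to 6
Step 3: Original total stock = 486
Step 4: Remaining total = 486 - 6 = 480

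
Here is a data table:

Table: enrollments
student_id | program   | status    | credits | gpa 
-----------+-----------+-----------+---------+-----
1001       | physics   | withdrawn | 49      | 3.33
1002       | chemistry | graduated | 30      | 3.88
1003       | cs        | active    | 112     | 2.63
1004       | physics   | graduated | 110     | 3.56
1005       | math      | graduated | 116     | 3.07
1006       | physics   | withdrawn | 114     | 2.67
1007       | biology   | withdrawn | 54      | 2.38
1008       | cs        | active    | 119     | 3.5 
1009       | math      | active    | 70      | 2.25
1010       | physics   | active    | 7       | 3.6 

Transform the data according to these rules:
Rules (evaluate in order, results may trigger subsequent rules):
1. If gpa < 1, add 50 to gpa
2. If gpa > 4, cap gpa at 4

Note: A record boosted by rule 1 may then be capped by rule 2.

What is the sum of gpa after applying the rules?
30.87

Step 1: Apply rule 1 to records with gpa < 1
  - 0 records get bonus of 50
  - Of these, 0 records then exceed 4 and get capped
Step 2: Apply rule 2 to records with gpa > 4
  - 0 records (original) are capped
Step 3: Calculate final sum = 30.87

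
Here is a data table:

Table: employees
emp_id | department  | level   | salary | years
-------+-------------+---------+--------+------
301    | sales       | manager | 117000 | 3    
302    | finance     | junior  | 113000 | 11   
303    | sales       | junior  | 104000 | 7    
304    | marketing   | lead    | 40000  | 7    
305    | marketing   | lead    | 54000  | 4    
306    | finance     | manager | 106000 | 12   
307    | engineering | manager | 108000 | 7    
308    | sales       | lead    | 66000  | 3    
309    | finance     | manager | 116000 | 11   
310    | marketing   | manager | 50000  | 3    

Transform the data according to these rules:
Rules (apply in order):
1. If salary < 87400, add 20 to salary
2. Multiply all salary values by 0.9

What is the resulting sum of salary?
786672.0

Step 1: Apply Rule 1 - Add 20 to records with salary < 87400
  - 4 records affected: 210000 + (4 × 20) = 210080
  - Unaffected records: 664000
  - Sum after Rule 1: 874080
Step 2: Apply Rule 2 - Multiply all by 0.9
  - 874080 × 0.9 = 786672.0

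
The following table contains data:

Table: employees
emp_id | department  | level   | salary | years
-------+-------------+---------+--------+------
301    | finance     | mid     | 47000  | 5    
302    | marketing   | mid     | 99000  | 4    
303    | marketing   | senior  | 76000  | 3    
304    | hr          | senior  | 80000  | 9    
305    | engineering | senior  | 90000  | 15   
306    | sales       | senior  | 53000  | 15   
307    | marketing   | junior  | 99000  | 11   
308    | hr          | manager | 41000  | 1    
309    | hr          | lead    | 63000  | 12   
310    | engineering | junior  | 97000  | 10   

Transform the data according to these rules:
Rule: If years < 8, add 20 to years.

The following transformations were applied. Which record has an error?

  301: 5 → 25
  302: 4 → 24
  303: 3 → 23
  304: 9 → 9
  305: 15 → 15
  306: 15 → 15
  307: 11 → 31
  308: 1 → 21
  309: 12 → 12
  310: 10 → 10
Record 307 has an error. The correct transformed value should be 11, not 31.

Step 1: Check each record against the rule
Step 2: Record 307 has years = 11
Step 3: Since 11 >= 8, the bonus should not have been applied
Step 4: Correct value = 11, but claimed value = 31
Conclusion: Record 307 has the error.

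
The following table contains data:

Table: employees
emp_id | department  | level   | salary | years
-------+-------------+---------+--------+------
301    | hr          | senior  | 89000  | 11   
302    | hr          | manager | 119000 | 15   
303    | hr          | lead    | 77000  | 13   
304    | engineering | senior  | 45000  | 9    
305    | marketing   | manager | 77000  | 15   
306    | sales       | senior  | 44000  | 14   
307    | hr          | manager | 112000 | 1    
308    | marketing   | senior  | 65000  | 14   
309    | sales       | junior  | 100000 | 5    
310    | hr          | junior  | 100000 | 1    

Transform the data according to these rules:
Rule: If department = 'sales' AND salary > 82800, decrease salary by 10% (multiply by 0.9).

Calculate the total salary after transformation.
818000.0

Step 1: Find records where department = 'sales' AND salary > 82800
Step 2: 1 records match, summing to 100000
Step 3: After multiplier: 100000 × 0.9 = 90000.0
Step 4: Unaffected records sum: 728000
Step 5: Final sum = 90000.0 + 728000 = 818000.0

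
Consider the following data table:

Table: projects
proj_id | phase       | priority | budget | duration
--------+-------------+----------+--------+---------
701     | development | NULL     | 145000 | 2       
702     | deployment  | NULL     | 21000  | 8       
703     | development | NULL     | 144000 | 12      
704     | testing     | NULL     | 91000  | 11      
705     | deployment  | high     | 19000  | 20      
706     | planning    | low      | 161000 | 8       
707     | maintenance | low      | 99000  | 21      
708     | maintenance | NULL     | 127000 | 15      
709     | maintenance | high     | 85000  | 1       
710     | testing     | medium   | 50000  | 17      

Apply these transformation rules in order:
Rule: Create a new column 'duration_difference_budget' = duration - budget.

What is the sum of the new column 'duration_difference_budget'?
-941885

Step 1: For each record, compute duration - budget
Example calculations:
  2 - 145000 = -144998
  8 - 21000 = -20992
  12 - 144000 = -143988
  ...
Step 2: Sum all derived values
Step 3: Total = -941885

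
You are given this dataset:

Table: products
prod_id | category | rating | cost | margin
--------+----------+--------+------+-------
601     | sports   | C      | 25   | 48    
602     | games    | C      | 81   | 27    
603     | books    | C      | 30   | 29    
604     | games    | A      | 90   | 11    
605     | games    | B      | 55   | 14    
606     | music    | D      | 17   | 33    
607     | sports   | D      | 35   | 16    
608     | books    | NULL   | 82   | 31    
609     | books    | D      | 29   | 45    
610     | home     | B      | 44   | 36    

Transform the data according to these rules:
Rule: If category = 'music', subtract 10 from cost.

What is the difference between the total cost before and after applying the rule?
10

Step 1: Original sum of cost = 488
Step 2: 1 records have category = 'music'
Step 3: Each affected record changes by -10
Step 4: Total change = 1 × -10 = -10
Step 5: New sum = 488 + -10 = 478
Step 6: Difference = |478 - 488| = 10
        (Sum decreased by 10)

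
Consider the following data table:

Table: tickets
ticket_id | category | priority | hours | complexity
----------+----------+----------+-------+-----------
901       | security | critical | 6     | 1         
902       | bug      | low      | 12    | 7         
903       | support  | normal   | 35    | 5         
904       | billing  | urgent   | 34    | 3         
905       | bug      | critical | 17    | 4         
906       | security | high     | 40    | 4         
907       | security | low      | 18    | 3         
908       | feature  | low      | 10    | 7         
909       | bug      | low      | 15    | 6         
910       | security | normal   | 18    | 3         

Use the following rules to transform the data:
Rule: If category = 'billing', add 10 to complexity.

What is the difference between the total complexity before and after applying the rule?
10

Step 1: Original sum of complexity = 43
Step 2: 1 records have category = 'billing'
Step 3: Each affected record changes by 10
Step 4: Total change = 1 × 10 = 10
Step 5: New sum = 43 + 10 = 53
Step 6: Difference = |53 - 43| = 10
        (Sum increased by 10)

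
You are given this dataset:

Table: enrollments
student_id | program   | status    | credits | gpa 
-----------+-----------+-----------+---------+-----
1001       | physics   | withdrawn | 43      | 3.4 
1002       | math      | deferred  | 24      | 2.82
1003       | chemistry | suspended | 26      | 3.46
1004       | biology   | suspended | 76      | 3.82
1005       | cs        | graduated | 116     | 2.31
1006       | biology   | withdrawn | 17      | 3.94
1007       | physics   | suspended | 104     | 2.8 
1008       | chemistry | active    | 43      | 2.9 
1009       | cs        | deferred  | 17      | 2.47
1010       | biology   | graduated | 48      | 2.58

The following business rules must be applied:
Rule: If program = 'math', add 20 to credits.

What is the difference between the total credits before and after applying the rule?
20

Step 1: Original sum of credits = 514
Step 2: 1 records have program = 'math'
Step 3: Each affected record changes by 20
Step 4: Total change = 1 × 20 = 20
Step 5: New sum = 514 + 20 = 534
Step 6: Difference = |534 - 514| = 20
        (Sum increased by 20)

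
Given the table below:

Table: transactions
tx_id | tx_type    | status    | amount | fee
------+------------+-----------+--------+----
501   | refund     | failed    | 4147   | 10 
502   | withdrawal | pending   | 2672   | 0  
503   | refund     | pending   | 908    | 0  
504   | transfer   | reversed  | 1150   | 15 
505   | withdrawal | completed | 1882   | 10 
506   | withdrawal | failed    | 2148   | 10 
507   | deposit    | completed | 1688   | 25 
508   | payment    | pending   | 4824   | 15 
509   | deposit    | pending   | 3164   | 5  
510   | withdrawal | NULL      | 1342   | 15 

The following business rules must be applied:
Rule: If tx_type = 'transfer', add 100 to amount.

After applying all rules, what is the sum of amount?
24025

Step 1: Count records where tx_type = 'transfer': 1
Step 2: Total bonus added: 1 × 100 = 100
Step 3: Original sum of amount: 23925
Step 4: Final sum = 23925 + 100 = 24025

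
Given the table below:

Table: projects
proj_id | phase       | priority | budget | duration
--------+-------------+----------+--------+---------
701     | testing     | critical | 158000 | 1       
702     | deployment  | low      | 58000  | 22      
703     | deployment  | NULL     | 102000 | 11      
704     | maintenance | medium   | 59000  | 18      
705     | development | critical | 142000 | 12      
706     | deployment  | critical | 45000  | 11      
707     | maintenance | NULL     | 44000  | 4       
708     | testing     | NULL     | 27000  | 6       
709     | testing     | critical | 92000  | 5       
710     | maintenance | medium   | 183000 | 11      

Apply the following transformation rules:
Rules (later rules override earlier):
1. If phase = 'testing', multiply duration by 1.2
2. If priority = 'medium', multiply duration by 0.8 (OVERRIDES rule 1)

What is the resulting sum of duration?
97.6

Step 1: Rule 2 takes priority for records with priority = 'medium'
  - 2 records: 29 × 0.8 = 23.2
Step 2: Rule 1 applies to remaining records with phase = 'testing'
  - 3 records: 12 × 1.2 = 14.4
Step 3: Other records unchanged: 60
Step 4: Final sum = 23.2 + 14.4 + 60 = 97.6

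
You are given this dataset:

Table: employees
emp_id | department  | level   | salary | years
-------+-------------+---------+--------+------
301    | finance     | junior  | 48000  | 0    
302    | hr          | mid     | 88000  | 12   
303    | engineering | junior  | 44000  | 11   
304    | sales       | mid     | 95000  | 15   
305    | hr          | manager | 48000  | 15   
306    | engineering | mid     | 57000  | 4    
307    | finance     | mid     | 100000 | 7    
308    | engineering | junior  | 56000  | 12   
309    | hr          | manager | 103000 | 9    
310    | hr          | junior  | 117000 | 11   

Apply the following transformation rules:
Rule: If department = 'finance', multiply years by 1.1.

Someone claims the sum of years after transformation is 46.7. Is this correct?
No, the correct result is 96.7.

Step 1: Calculate the correct sum after transformation
Step 2: Apply multiplier 1.1 to records where department = 'finance'
Step 3: Correct result = 96.7
Step 4: Claimed result = 46.7
Step 5: 96.7 ≠ 46.7
Conclusion: The claimed result is incorrect. The correct answer is 96.7.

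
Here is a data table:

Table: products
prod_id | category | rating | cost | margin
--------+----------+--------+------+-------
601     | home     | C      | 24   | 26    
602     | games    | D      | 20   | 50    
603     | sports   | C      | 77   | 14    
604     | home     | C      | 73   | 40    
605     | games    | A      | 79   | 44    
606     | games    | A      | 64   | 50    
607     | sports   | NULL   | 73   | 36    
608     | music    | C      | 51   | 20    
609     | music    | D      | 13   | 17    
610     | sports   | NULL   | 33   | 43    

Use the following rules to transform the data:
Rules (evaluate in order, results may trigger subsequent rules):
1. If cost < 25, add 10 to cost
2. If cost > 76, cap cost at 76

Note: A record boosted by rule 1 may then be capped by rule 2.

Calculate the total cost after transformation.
533

Step 1: Apply rule 1 to records with cost < 25
  - 3 records get bonus of 10
  - Of these, 0 records then exceed 76 and get capped
Step 2: Apply rule 2 to records with cost > 76
  - 2 records (original) are capped
Step 3: Calculate final sum = 533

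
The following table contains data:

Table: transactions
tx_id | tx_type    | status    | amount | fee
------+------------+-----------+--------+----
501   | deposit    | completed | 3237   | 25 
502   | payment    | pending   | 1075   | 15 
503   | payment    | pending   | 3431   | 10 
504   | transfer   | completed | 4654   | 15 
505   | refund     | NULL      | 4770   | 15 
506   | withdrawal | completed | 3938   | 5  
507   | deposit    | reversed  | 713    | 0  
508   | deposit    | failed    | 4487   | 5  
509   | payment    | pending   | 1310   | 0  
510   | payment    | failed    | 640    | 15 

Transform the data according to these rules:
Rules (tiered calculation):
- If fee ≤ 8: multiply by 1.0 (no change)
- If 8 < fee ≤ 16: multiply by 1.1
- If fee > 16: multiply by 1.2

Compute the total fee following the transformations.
117.0

Step 1: Tier 1 (fee ≤ 8): 4 records, sum = 10 × 1.0 = 10.0
Step 2: Tier 2 (8 < fee ≤ 16): 5 records, sum = 70 × 1.1 = 77.0
Step 3: Tier 3 (fee > 16): 1 records, sum = 25 × 1.2 = 30.0
Step 4: Final sum = 10.0 + 77.0 + 30.0 = 117.0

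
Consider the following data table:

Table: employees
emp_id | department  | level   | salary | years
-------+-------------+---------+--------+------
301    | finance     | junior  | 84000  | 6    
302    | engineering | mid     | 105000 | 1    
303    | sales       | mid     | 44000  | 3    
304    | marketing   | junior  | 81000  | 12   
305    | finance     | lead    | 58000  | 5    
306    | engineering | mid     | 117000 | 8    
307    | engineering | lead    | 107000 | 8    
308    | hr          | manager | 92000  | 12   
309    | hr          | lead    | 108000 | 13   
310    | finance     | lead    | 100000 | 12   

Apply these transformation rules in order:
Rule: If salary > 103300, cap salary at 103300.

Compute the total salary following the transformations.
872200

Step 1: 4 records have salary > 103300
Step 2: These records originally summed to 437000
Step 3: After capping: 4 × 103300 = 413200
Step 4: Unaffected records sum: 459000
Step 5: Final sum = 413200 + 459000 = 872200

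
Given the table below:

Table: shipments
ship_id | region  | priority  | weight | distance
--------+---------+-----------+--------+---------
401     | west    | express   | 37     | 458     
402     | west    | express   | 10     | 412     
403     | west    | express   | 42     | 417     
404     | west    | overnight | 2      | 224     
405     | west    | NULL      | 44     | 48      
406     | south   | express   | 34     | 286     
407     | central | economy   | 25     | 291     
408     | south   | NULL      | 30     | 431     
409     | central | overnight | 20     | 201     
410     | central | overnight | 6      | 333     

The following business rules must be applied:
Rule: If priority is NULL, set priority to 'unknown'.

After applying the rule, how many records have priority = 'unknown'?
2

Step 1: Count records where priority IS NULL
Step 2: Found 2 records with NULL priority
Step 3: These records will have priority set to 'unknown'
Step 4: Records already having priority = 'unknown': 0
Step 5: Answer: 2 + 0 = 2 records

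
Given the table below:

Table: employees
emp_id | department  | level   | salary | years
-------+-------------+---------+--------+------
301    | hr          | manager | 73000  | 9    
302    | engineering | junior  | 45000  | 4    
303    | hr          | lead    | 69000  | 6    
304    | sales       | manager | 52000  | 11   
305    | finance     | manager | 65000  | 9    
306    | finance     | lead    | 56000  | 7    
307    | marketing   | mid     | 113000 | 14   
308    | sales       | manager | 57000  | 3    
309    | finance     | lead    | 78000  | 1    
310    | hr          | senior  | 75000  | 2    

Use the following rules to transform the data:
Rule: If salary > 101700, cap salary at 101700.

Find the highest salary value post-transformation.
101700

Step 1: Original maximum salary = 113000
Step 2: Apply cap at 101700
Step 3: 1 records had salary > 101700 and were capped
Step 4: Maximum after transformation = 101700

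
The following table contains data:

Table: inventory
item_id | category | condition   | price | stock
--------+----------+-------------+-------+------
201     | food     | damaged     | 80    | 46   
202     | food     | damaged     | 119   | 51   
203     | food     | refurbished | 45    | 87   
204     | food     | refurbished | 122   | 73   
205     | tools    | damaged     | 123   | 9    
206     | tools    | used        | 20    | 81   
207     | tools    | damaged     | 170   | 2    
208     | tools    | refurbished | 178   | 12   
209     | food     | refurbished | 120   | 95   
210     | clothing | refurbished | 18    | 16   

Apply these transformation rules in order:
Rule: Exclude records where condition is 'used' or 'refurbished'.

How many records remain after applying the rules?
4

Step 1: Count records to exclude
  - 1 (used) + 5 (refurbished) = 6 records
Step 2: Total records: 10
Step 3: Remaining = 10 - 6 = 4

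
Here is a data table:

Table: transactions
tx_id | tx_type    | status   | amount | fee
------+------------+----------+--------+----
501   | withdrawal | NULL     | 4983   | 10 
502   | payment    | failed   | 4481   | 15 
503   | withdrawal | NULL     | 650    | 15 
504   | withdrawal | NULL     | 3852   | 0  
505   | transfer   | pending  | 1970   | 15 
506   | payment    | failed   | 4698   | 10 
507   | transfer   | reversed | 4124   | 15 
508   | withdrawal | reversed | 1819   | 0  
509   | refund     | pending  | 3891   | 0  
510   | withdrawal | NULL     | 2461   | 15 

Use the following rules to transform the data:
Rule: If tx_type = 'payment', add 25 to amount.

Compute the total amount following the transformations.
32979

Step 1: Count records where tx_type = 'payment': 2
Step 2: Total bonus added: 2 × 25 = 50
Step 3: Original sum of amount: 32929
Step 4: Final sum = 32929 + 50 = 32979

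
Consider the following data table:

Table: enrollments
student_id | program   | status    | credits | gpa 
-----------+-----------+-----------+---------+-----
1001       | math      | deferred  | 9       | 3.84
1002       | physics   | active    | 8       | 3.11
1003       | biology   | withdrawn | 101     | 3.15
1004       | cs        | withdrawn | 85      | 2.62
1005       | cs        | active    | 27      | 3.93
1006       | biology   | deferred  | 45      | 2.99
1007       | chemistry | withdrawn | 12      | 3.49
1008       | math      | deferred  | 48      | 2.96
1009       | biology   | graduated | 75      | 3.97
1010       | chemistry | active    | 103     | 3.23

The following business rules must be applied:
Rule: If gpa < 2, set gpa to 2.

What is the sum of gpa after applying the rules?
33.29

Step 1: 0 records have gpa < 2
Step 2: These records originally summed to 0
Step 3: After setting to minimum: 0 × 2 = 0
Step 4: Unaffected records sum: 33.29
Step 5: Final sum = 0 + 33.29 = 33.29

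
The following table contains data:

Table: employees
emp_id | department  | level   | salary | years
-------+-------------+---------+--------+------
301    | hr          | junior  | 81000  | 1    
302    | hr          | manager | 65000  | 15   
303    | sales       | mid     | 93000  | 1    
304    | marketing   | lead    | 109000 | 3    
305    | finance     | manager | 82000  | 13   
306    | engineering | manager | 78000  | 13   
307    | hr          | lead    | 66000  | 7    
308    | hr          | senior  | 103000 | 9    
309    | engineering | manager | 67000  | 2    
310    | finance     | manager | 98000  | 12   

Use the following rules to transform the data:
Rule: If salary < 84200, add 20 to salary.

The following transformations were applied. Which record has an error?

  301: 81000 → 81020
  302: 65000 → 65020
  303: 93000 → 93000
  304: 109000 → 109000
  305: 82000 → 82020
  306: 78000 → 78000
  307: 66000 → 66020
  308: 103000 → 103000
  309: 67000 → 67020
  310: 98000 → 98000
Record 306 has an error. The correct transformed value should be 78020, not 78000.

Step 1: Check each record against the rule
Step 2: Record 306 has salary = 78000
Step 3: Since 78000 < 84200, the bonus should have been applied
Step 4: Correct value = 78020, but claimed value = 78000
Conclusion: Record 306 has the error.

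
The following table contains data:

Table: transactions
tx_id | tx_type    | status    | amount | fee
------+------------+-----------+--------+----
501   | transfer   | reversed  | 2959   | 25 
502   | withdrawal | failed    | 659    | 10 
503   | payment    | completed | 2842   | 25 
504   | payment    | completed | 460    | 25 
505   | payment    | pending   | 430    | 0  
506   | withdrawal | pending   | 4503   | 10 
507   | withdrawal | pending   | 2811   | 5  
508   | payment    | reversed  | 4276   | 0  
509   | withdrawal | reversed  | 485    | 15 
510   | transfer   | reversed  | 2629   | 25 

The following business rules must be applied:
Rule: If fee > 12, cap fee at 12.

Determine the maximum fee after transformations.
12

Step 1: Original maximum fee = 25
Step 2: Apply cap at 12
Step 3: 5 records had fee > 12 and were capped
Step 4: Maximum after transformation = 12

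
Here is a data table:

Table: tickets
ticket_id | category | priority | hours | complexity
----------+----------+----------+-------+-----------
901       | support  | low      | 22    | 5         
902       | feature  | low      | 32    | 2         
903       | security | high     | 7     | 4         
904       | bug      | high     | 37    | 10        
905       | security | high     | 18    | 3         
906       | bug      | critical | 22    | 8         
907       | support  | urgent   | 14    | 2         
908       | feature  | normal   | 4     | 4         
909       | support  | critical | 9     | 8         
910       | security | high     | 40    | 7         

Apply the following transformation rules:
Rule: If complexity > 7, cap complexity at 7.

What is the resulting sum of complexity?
48

Step 1: 3 records have complexity > 7
Step 2: These records originally summed to 26
Step 3: After capping: 3 × 7 = 21
Step 4: Unaffected records sum: 27
Step 5: Final sum = 21 + 27 = 48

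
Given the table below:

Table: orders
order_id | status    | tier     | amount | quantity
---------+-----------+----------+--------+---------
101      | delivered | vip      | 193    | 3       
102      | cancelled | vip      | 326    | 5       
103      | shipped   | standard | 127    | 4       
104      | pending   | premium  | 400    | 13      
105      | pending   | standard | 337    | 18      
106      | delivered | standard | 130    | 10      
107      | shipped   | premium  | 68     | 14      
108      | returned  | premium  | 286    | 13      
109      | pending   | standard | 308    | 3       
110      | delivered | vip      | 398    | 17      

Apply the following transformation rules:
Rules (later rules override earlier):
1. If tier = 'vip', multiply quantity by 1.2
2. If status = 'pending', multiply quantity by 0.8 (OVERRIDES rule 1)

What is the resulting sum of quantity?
98.2

Step 1: Rule 2 takes priority for records with status = 'pending'
  - 3 records: 34 × 0.8 = 27.2
Step 2: Rule 1 applies to remaining records with tier = 'vip'
  - 3 records: 25 × 1.2 = 30.0
Step 3: Other records unchanged: 41
Step 4: Final sum = 27.2 + 30.0 + 41 = 98.2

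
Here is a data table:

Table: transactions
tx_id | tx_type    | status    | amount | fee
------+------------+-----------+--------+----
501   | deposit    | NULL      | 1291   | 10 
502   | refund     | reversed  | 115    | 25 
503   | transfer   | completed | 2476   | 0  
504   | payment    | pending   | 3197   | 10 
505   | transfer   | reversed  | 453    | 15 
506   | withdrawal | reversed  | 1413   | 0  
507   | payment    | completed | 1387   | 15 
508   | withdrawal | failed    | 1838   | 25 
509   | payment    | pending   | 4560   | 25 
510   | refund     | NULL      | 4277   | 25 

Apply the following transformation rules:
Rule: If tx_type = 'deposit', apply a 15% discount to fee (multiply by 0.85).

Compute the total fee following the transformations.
148.5

Step 1: Records with tx_type = 'deposit' have total fee = 10
Step 2: Apply multiplier: 10 × 0.85 = 8.5
Step 3: Other records total: 140
Step 4: Final sum = 8.5 + 140 = 148.5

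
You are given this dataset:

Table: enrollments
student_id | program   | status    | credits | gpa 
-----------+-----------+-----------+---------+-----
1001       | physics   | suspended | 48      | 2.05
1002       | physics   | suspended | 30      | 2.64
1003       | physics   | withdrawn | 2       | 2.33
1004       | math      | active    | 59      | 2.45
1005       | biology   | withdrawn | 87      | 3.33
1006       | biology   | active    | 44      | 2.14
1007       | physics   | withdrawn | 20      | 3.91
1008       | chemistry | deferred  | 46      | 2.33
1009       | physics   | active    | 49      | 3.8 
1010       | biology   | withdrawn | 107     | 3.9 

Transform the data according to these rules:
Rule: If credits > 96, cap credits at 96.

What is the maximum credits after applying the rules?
96

Step 1: Original maximum credits = 107
Step 2: Apply cap at 96
Step 3: 1 records had credits > 96 and were capped
Step 4: Maximum after transformation = 96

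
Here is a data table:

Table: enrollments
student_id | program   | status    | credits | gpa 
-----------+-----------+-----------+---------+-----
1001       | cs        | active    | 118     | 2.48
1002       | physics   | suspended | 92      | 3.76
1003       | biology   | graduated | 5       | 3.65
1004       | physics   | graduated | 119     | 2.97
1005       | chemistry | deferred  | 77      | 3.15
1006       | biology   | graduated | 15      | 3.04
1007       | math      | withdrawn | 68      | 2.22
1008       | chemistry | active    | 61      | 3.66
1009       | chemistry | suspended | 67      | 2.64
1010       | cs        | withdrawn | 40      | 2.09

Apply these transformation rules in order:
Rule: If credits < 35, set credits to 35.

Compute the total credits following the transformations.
712

Step 1: 2 records have credits < 35
Step 2: These records originally summed to 20
Step 3: After setting to minimum: 2 × 35 = 70
Step 4: Unaffected records sum: 642
Step 5: Final sum = 70 + 642 = 712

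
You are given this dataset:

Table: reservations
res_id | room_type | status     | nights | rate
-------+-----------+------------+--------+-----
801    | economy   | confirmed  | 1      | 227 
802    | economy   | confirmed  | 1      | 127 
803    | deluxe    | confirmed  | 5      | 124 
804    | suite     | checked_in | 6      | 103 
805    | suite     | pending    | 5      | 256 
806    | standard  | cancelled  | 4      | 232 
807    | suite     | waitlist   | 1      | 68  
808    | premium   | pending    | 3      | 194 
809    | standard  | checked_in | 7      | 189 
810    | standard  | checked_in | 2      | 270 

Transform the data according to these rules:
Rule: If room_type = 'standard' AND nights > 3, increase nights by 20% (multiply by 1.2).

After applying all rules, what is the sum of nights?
37.2

Step 1: Find records where room_type = 'standard' AND nights > 3
Step 2: 2 records match, summing to 11
Step 3: After multiplier: 11 × 1.2 = 13.2
Step 4: Unaffected records sum: 24
Step 5: Final sum = 13.2 + 24 = 37.2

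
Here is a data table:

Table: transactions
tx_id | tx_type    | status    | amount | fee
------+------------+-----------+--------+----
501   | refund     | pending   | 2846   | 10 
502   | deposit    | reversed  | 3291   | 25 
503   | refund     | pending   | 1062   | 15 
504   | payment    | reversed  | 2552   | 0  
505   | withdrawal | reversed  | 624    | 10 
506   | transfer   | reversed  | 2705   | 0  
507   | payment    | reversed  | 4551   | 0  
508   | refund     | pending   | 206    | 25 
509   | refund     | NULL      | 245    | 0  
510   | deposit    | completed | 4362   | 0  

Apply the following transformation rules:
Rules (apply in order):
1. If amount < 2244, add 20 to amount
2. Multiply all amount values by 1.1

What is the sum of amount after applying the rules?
24776.4

Step 1: Apply Rule 1 - Add 20 to records with amount < 2244
  - 4 records affected: 2137 + (4 × 20) = 2217
  - Unaffected records: 20307
  - Sum after Rule 1: 22524
Step 2: Apply Rule 2 - Multiply all by 1.1
  - 22524 × 1.1 = 24776.4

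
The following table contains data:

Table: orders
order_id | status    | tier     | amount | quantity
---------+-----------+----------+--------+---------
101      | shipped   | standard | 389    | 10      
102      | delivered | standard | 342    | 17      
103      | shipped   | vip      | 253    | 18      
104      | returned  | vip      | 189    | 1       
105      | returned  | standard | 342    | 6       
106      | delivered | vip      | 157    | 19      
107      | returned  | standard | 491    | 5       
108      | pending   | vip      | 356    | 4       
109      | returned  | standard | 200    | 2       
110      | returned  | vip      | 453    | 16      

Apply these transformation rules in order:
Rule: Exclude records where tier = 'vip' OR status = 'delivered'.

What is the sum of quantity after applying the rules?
23

Step 1: Find records where tier = 'vip' OR status = 'delivered'
Step 2: 6 records match, summing to 75
Step 3: Original sum: 98
Step 4: Remaining sum = 98 - 75 = 23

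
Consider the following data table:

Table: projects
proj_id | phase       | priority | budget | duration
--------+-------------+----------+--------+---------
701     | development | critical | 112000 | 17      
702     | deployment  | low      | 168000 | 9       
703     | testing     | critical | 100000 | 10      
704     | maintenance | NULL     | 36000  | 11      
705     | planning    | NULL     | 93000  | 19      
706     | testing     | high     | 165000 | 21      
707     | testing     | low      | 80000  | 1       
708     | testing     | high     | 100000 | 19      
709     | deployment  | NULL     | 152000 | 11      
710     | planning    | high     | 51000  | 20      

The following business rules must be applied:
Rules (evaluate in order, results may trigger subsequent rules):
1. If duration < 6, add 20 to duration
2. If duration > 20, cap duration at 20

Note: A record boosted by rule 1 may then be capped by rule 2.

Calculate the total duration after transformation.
156

Step 1: Apply rule 1 to records with duration < 6
  - 1 records get bonus of 20
  - Of these, 1 records then exceed 20 and get capped
Step 2: Apply rule 2 to records with duration > 20
  - 1 records (original) are capped
Step 3: Calculate final sum = 156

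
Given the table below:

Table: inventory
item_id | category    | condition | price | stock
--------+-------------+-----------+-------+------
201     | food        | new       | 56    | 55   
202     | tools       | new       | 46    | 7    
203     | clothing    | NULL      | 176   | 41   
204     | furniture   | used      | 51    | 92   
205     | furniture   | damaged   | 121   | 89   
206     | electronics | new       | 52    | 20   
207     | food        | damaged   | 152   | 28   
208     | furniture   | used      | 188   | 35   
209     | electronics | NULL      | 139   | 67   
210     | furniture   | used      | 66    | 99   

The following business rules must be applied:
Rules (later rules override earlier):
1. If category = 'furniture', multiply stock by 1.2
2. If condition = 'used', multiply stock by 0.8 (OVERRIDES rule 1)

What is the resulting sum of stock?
505.6

Step 1: Rule 2 takes priority for records with condition = 'used'
  - 3 records: 226 × 0.8 = 180.8
Step 2: Rule 1 applies to remaining records with category = 'furniture'
  - 1 records: 89 × 1.2 = 106.8
Step 3: Other records unchanged: 218
Step 4: Final sum = 180.8 + 106.8 + 218 = 505.6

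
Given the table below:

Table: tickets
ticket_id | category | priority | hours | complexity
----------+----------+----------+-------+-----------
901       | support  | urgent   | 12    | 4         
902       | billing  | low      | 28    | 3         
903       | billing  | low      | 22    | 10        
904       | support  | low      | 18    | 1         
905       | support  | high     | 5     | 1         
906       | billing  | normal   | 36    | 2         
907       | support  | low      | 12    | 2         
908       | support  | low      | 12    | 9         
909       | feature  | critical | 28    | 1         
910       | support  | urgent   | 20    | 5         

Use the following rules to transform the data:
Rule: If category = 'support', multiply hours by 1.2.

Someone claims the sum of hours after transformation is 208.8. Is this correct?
Yes, the result is correct.

Step 1: Calculate the correct sum after transformation
Step 2: Apply multiplier 1.2 to records where category = 'support'
Step 3: Correct result = 208.8
Step 4: Claimed result = 208.8
Step 5: 208.8 = 208.8 ✓
Conclusion: The claimed result is correct.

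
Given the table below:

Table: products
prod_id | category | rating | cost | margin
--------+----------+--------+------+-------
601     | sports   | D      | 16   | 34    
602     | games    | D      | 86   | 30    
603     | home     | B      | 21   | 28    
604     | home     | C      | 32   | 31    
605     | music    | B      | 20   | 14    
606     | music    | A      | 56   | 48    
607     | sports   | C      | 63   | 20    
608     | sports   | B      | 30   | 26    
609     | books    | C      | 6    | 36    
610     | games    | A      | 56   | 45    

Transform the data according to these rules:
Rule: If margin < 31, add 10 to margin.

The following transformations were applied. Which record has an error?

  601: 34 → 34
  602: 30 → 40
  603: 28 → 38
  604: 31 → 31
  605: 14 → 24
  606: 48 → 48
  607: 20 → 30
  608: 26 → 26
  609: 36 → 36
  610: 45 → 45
Record 608 has an error. The correct transformed value should be 36, not 26.

Step 1: Check each record against the rule
Step 2: Record 608 has margin = 26
Step 3: Since 26 < 31, the bonus should have been applied
Step 4: Correct value = 36, but claimed value = 26
Conclusion: Record 608 has the error.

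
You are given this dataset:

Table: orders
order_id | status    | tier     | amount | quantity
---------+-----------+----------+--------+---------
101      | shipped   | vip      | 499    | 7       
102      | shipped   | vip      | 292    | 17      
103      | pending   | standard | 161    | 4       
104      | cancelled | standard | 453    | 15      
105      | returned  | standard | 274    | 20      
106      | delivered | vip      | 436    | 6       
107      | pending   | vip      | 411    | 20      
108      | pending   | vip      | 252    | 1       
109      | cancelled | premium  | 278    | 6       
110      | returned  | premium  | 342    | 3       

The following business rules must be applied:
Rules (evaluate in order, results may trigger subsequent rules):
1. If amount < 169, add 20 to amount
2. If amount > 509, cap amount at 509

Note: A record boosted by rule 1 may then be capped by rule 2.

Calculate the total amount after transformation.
3418

Step 1: Apply rule 1 to records with amount < 169
  - 1 records get bonus of 20
  - Of these, 0 records then exceed 509 and get capped
Step 2: Apply rule 2 to records with amount > 509
  - 0 records (original) are capped
Step 3: Calculate final sum = 3418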